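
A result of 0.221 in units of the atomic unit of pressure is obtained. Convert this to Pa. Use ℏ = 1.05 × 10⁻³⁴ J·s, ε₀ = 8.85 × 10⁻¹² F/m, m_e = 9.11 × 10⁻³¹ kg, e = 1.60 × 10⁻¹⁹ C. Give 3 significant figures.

6.66 × 10¹² Pa

One atomic unit of pressure: P_au = E_h/a₀³ = m_e⁴e¹⁰/((4πε₀)⁵ℏ⁸) = 3.01 × 10¹³ Pa.
0.221 × 3.01 × 10¹³ Pa = 6.66 × 10¹² Pa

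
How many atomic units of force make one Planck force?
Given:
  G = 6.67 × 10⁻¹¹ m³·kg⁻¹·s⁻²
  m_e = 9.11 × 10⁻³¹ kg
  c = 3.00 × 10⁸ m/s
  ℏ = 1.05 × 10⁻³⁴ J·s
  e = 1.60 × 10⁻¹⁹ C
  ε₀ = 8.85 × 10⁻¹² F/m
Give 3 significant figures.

Planck force: F_P = c⁴/G = 1.21 × 10⁴⁴ N
atomic unit of force: F_au = E_h/a₀ = m_e²e⁶/((4πε₀)³ℏ⁴) = 8.33 × 10⁻⁸ N
ratio = 1.21 × 10⁴⁴ / 8.33 × 10⁻⁸ = 1.46 × 10⁵¹

1.46 × 10⁵¹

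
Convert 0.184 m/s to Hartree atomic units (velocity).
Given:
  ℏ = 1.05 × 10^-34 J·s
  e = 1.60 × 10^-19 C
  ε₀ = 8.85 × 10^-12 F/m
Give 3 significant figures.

atomic unit of velocity: v_au = e²/(4πε₀ℏ) = 2.19 × 10^6 m/s.
0.184 / 2.19 × 10^6 = 8.39 × 10^-8

8.39 × 10^-8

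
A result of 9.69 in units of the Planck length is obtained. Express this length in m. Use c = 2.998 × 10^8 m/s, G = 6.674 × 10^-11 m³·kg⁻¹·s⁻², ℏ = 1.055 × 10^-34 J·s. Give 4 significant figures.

One Planck length: ℓ_P = √(ℏG/c³) = 1.616 × 10^-35 m.
9.69 × 1.616 × 10^-35 m = 1.566 × 10^-34 m

1.566 × 10^-34 m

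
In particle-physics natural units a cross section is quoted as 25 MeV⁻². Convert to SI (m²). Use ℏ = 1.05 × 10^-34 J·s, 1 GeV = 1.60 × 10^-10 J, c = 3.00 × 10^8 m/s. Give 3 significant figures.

Area is [L]² = [E]⁻²·(ℏc)²; restore (ℏc)².
1 GeV⁻² → (ℏc)² × (1 GeV in J)⁻² = 3.88 × 10^-32 m².
Convert the energy scale: 25 MeV⁻² = 2.50 × 10^7 GeV⁻².
Result: 2.50 × 10^7 × 3.88 × 10^-32 = 9.69 × 10^-25 m².

9.69 × 10^-25 m²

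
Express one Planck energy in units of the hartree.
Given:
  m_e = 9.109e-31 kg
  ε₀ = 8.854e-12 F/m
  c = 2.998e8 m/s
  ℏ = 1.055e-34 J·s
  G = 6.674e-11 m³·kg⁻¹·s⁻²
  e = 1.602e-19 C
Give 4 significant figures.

4.494e26

Planck energy: E_P = √(ℏc⁵/G) = 1.957e9 J
hartree: E_h = m_e e⁴/(4πε₀ℏ)² = 4.354e-18 J
ratio = 1.957e9 / 4.354e-18 = 4.494e26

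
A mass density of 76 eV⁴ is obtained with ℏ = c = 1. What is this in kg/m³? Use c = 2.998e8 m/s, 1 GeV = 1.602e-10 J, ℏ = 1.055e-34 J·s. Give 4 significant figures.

Mass density is [E]/(c²[L]³) = [E]⁴/(ℏ³c⁵).
1 GeV⁴ → 1/(ℏ³c⁵) × (1 GeV in J)⁴ = 2.316e20 kg/m³.
Convert the energy scale: 76 eV⁴ = 7.60e-35 GeV⁴.
Result: 7.60e-35 × 2.316e20 = 1.760e-14 kg/m³.

1.760e-14 kg/m³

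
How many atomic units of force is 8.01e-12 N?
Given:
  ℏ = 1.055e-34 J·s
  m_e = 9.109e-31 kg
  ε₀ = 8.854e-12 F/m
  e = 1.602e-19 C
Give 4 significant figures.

atomic unit of force: F_au = E_h/a₀ = m_e²e⁶/((4πε₀)³ℏ⁴) = 8.220e-8 N.
8.01e-12 / 8.220e-8 = 9.745e-5

9.745e-5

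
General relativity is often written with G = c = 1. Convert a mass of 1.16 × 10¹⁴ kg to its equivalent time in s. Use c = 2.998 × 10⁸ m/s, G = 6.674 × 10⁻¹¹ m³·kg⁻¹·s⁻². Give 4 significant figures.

2.873 × 10⁻²² s

Mass → time via G/c³.
1.16 × 10¹⁴ kg × (G/c³) = 2.873 × 10⁻²² s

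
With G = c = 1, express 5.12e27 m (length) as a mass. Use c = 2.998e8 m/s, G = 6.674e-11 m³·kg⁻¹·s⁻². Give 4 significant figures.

Length → mass via c²/G.
5.12e27 m × (c²/G) = 6.895e54 kg

6.895e54 kg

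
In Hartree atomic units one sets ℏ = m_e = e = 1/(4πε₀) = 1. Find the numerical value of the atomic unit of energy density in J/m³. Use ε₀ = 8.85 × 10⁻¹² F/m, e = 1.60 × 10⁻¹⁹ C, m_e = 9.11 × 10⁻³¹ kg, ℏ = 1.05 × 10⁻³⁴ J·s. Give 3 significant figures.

u_au = E_h/a₀³ = m_e⁴e¹⁰/((4πε₀)⁵ℏ⁸)
E_h = 4.38 × 10⁻¹⁸ J
a₀ = 5.26 × 10⁻¹¹ m
E_h/a₀³ = 3.01 × 10¹³ J/m³

3.01 × 10¹³ J/m³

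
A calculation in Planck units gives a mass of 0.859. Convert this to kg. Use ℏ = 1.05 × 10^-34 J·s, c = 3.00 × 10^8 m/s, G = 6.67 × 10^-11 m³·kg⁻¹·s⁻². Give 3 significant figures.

1.87 × 10^-8 kg

One Planck mass: m_P = √(ℏc/G) = 2.17 × 10^-8 kg.
0.859 × 2.17 × 10^-8 kg = 1.87 × 10^-8 kg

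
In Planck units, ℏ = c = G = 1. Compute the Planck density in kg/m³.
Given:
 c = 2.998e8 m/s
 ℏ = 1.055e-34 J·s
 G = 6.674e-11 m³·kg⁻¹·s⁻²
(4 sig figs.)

Dimensional analysis gives ρ_P = c⁵/(ℏG²).
  = 2.422e42 / 4.699e-55
  = 5.154e96 kg/m³

5.154e96 kg/m³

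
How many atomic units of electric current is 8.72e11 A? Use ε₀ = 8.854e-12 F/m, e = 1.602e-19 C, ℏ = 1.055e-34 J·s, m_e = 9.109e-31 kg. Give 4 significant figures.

atomic unit of electric current: I_au = e E_h/ℏ = m_e e⁵/((4πε₀)²ℏ³) = 6.612e-3 A.
8.72e11 / 6.612e-3 = 1.319e14

1.319e14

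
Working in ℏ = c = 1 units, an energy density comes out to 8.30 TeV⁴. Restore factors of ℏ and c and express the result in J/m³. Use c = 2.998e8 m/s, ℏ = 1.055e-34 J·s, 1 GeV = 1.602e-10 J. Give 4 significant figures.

1.728e50 J/m³

[E]/[L]³ = [E]⁴/(ℏc)³; restore (ℏc)⁻³.
1 GeV⁴ → 1/(ℏc)³ × (1 GeV in J)⁴ = 2.082e37 J/m³.
Convert the energy scale: 8.30 TeV⁴ = 8.30e12 GeV⁴.
Result: 8.30e12 × 2.082e37 = 1.728e50 J/m³.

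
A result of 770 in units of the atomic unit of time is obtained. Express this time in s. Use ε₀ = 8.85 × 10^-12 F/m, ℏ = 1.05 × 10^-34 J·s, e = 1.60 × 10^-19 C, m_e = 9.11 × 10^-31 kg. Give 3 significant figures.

1.85 × 10^-14 s

One atomic unit of time: τ_au = (4πε₀)²ℏ³/(m_e e⁴) = 2.40 × 10^-17 s.
770 × 2.40 × 10^-17 s = 1.85 × 10^-14 s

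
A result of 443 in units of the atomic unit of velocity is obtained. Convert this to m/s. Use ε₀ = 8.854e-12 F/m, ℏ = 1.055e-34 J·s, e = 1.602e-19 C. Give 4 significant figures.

9.686e8 m/s

One atomic unit of velocity: v_au = e²/(4πε₀ℏ) = 2.186e6 m/s.
443 × 2.186e6 m/s = 9.686e8 m/s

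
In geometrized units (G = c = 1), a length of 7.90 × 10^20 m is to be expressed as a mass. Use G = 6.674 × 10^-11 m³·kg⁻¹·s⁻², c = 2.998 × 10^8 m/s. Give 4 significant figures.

Length → mass via c²/G.
7.90 × 10^20 m × (c²/G) = 1.064 × 10^48 kg

1.064 × 10^48 kg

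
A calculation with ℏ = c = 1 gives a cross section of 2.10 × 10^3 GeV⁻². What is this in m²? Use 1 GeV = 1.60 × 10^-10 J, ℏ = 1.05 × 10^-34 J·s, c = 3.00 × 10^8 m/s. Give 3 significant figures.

8.14 × 10^-29 m²

Area is [L]² = [E]⁻²·(ℏc)²; restore (ℏc)².
1 GeV⁻² → (ℏc)² × (1 GeV in J)⁻² = 3.88 × 10^-32 m².
Result: 2.10 × 10^3 × 3.88 × 10^-32 = 8.14 × 10^-29 m².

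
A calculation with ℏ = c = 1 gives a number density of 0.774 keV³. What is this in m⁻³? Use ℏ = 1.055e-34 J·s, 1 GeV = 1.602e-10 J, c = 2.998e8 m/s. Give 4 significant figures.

Number density is [L]⁻³ = [E]³/(ℏc)³.
1 GeV³ → 1/(ℏc)³ × (1 GeV in J)³ = 1.299e47 m⁻³.
Convert the energy scale: 0.774 keV³ = 7.74e-19 GeV³.
Result: 7.74e-19 × 1.299e47 = 1.006e29 m⁻³.

1.006e29 m⁻³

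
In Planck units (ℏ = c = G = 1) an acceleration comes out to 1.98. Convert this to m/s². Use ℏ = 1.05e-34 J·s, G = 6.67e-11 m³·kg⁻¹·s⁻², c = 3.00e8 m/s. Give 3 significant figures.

1.11e52 m/s²

One Planck acceleration: a_P = √(c⁷/(ℏG)) = 5.59e51 m/s².
1.98 × 5.59e51 m/s² = 1.11e52 m/s²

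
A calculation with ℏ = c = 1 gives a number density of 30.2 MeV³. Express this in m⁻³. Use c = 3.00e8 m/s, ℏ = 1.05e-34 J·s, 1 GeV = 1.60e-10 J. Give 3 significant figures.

Number density is [L]⁻³ = [E]³/(ℏc)³.
1 GeV³ → 1/(ℏc)³ × (1 GeV in J)³ = 1.31e47 m⁻³.
Convert the energy scale: 30.2 MeV³ = 3.02e-8 GeV³.
Result: 3.02e-8 × 1.31e47 = 3.96e39 m⁻³.

3.96e39 m⁻³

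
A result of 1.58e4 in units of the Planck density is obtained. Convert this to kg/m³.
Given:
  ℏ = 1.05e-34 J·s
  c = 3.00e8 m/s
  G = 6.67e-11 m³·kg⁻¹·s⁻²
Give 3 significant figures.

One Planck density: ρ_P = c⁵/(ℏG²) = 5.20e96 kg/m³.
1.58e4 × 5.20e96 kg/m³ = 8.22e100 kg/m³

8.22e100 kg/m³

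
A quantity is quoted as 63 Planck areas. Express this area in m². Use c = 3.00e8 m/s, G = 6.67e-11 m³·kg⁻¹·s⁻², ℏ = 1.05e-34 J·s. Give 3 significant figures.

One Planck area: A_P = ℏG/c³ = 2.59e-70 m².
63 × 2.59e-70 m² = 1.63e-68 m²

1.63e-68 m²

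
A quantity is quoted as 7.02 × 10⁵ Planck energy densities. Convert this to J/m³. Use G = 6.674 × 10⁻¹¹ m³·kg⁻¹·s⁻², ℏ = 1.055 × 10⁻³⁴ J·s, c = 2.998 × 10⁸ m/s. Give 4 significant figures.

One Planck energy density: u_P = c⁷/(ℏG²) = 4.632 × 10¹¹³ J/m³.
7.02 × 10⁵ × 4.632 × 10¹¹³ J/m³ = 3.252 × 10¹¹⁹ J/m³

3.252 × 10¹¹⁹ J/m³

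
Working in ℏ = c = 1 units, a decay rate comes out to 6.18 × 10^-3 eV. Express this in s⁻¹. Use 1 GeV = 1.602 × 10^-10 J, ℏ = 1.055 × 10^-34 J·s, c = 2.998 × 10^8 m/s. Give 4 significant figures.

A rate is [E]/ℏ; divide by ℏ.
1 GeV → 1/ℏ × (1 GeV in J) = 1.518 × 10^24 s⁻¹.
Convert the energy scale: 6.18 × 10^-3 eV = 6.18 × 10^-12 GeV.
Result: 6.18 × 10^-12 × 1.518 × 10^24 = 9.384 × 10^12 s⁻¹.

9.384 × 10^12 s⁻¹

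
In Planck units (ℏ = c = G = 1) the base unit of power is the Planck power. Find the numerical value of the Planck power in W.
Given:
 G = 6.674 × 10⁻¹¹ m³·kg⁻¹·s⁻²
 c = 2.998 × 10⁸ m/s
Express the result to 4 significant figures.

3.629 × 10⁵² W

P_P = c⁵/G
  = 2.422 × 10⁴² / 6.674 × 10⁻¹¹
  = 3.629 × 10⁵² W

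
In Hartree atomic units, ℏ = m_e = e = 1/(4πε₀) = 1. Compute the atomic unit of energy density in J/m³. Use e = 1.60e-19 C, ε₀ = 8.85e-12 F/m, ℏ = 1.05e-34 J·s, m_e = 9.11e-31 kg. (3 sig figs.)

The unique combination of the constants set to 1 with dimensions of energy density is u_au = E_h/a₀³ = m_e⁴e¹⁰/((4πε₀)⁵ℏ⁸).
E_h = 4.38e-18 J
a₀ = 5.26e-11 m
E_h/a₀³ = 3.01e13 J/m³

3.01e13 J/m³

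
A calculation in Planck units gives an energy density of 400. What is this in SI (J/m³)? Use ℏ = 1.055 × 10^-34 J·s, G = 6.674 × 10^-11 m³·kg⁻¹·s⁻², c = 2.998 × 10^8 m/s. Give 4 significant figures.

One Planck energy density: u_P = c⁷/(ℏG²) = 4.632 × 10^113 J/m³.
400 × 4.632 × 10^113 J/m³ = 1.853 × 10^116 J/m³

1.853 × 10^116 J/m³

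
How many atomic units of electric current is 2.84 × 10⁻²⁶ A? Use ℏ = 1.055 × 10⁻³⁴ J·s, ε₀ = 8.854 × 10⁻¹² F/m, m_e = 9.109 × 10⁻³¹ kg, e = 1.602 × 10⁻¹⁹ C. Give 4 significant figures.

atomic unit of electric current: I_au = e E_h/ℏ = m_e e⁵/((4πε₀)²ℏ³) = 6.612 × 10⁻³ A.
2.84 × 10⁻²⁶ / 6.612 × 10⁻³ = 4.295 × 10⁻²⁴

4.295 × 10⁻²⁴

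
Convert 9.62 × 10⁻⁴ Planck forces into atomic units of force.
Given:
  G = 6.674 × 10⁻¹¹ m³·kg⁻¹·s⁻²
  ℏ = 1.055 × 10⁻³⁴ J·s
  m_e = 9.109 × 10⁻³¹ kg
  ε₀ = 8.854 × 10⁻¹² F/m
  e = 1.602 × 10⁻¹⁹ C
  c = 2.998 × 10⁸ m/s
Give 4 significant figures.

Planck force: F_P = c⁴/G = 1.210 × 10⁴⁴ N
atomic unit of force: F_au = E_h/a₀ = m_e²e⁶/((4πε₀)³ℏ⁴) = 8.220 × 10⁻⁸ N
9.62 × 10⁻⁴ × 1.210 × 10⁴⁴ / 8.220 × 10⁻⁸ = 1.417 × 10⁴⁸

1.417 × 10⁴⁸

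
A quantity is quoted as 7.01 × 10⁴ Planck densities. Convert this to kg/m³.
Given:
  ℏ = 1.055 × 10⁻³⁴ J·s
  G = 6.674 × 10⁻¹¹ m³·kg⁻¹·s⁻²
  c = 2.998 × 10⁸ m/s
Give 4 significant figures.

3.613 × 10¹⁰¹ kg/m³

One Planck density: ρ_P = c⁵/(ℏG²) = 5.154 × 10⁹⁶ kg/m³.
7.01 × 10⁴ × 5.154 × 10⁹⁶ kg/m³ = 3.613 × 10¹⁰¹ kg/m³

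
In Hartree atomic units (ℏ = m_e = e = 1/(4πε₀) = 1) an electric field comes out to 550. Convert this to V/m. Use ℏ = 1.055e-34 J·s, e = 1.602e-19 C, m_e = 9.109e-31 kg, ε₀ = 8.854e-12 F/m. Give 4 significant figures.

One atomic unit of electric field: E_au = E_h/(e a₀) = m_e²e⁵/((4πε₀)³ℏ⁴) = 5.131e11 V/m.
550 × 5.131e11 V/m = 2.822e14 V/m

2.822e14 V/m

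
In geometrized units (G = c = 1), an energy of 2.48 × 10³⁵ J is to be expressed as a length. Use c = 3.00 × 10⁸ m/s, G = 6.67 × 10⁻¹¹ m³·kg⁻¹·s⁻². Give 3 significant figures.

Energy → length via G/c⁴.
2.48 × 10³⁵ J × (G/c⁴) = 2.04 × 10⁻⁹ m

2.04 × 10⁻⁹ m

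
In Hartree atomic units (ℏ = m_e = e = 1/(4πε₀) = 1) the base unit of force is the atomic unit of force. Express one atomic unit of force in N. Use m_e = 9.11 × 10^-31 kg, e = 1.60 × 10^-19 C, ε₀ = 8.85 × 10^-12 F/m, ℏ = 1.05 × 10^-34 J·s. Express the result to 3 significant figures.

F_au = E_h/a₀ = m_e²e⁶/((4πε₀)³ℏ⁴)
E_h = 4.38 × 10^-18 J
a₀ = 5.26 × 10^-11 m
E_h/a₀ = 8.33 × 10^-8 N

8.33 × 10^-8 N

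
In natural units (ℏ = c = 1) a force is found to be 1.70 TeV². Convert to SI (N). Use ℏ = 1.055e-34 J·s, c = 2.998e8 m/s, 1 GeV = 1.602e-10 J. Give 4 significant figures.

Force is [E]/[L] = [E]²/(ℏc); restore (ℏc)⁻¹.
1 GeV² → 1/(ℏc) × (1 GeV in J)² = 8.114e5 N.
Convert the energy scale: 1.70 TeV² = 1.70e6 GeV².
Result: 1.70e6 × 8.114e5 = 1.379e12 N.

1.379e12 N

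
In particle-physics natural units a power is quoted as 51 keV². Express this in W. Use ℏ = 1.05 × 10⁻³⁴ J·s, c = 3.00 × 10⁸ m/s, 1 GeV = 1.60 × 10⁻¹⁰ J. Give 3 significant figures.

1.24 × 10⁴ W

Power is [E]/[T] = [E]²/ℏ.
1 GeV² → 1/ℏ × (1 GeV in J)² = 2.44 × 10¹⁴ W.
Convert the energy scale: 51 keV² = 5.10 × 10⁻¹¹ GeV².
Result: 5.10 × 10⁻¹¹ × 2.44 × 10¹⁴ = 1.24 × 10⁴ W.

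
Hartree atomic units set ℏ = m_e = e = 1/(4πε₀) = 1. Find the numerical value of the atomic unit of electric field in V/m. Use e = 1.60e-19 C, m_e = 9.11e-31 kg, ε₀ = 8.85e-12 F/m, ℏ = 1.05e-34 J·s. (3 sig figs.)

The unique combination of the constants set to 1 with dimensions of electric field is E_au = E_h/(e a₀) = m_e²e⁵/((4πε₀)³ℏ⁴).
E_h = 4.38e-18 J
a₀ = 5.26e-11 m
E_h/(e·a₀) = 5.20e11 V/m

5.20e11 V/m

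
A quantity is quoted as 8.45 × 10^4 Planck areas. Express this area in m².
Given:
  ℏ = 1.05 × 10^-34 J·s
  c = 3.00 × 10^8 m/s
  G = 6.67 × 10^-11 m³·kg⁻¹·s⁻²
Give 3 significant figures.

One Planck area: A_P = ℏG/c³ = 2.59 × 10^-70 m².
8.45 × 10^4 × 2.59 × 10^-70 m² = 2.19 × 10^-65 m²

2.19 × 10^-65 m²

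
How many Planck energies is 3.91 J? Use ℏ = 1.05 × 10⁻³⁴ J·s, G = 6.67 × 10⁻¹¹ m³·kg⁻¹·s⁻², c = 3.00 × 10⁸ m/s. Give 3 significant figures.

Planck energy: E_P = √(ℏc⁵/G) = 1.96 × 10⁹ J.
3.91 / 1.96 × 10⁹ = 2.00 × 10⁻⁹

2.00 × 10⁻⁹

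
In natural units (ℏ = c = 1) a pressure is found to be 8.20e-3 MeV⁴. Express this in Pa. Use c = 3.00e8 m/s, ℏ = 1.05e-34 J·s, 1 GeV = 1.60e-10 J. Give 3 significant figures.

1.72e23 Pa

Pressure is [E]/[L]³ = [E]⁴/(ℏc)³.
1 GeV⁴ → 1/(ℏc)³ × (1 GeV in J)⁴ = 2.10e37 Pa.
Convert the energy scale: 8.20e-3 MeV⁴ = 8.20e-15 GeV⁴.
Result: 8.20e-15 × 2.10e37 = 1.72e23 Pa.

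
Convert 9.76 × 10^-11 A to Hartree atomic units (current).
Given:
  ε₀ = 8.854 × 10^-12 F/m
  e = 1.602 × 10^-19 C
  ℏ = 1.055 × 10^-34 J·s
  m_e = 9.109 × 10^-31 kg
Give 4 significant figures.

atomic unit of electric current: I_au = e E_h/ℏ = m_e e⁵/((4πε₀)²ℏ³) = 6.612 × 10^-3 A.
9.76 × 10^-11 / 6.612 × 10^-3 = 1.476 × 10^-8

1.476 × 10^-8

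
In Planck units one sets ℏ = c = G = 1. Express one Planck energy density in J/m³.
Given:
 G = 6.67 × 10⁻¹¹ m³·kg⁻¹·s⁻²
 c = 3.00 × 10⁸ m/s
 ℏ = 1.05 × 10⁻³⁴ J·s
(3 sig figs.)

4.68 × 10¹¹³ J/m³

u_P = c⁷/(ℏG²)
  = 2.19 × 10⁵⁹ / 4.67 × 10⁻⁵⁵
  = 4.68 × 10¹¹³ J/m³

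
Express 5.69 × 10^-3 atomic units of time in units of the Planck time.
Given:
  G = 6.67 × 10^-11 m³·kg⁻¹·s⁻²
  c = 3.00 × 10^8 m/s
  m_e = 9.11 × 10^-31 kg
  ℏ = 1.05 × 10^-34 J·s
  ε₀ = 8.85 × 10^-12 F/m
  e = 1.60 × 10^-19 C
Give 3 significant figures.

atomic unit of time: τ_au = (4πε₀)²ℏ³/(m_e e⁴) = 2.40 × 10^-17 s
Planck time: t_P = √(ℏG/c⁵) = 5.37 × 10^-44 s
5.69 × 10^-3 × 2.40 × 10^-17 / 5.37 × 10^-44 = 2.54 × 10^24

2.54 × 10^24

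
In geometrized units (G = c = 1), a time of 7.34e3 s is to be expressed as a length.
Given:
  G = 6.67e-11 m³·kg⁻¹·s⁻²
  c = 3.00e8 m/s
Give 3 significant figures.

Time → length via c.
7.34e3 s × (c) = 2.20e12 m

2.20e12 m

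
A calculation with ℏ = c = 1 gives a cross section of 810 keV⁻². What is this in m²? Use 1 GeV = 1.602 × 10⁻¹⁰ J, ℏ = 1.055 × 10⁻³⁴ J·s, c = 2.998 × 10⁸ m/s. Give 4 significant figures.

Area is [L]² = [E]⁻²·(ℏc)²; restore (ℏc)².
1 GeV⁻² → (ℏc)² × (1 GeV in J)⁻² = 3.898 × 10⁻³² m².
Convert the energy scale: 810 keV⁻² = 8.10 × 10¹⁴ GeV⁻².
Result: 8.10 × 10¹⁴ × 3.898 × 10⁻³² = 3.157 × 10⁻¹⁷ m².

3.157 × 10⁻¹⁷ m²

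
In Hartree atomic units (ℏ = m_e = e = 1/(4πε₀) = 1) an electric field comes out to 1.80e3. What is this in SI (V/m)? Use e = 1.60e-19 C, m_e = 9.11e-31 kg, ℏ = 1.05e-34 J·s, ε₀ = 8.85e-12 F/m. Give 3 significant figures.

One atomic unit of electric field: E_au = E_h/(e a₀) = m_e²e⁵/((4πε₀)³ℏ⁴) = 5.20e11 V/m.
1.80e3 × 5.20e11 V/m = 9.37e14 V/m

9.37e14 V/m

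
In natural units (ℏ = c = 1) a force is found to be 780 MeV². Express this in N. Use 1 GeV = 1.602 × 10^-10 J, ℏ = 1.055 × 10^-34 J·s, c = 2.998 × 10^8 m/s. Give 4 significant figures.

632.9 N

Force is [E]/[L] = [E]²/(ℏc); restore (ℏc)⁻¹.
1 GeV² → 1/(ℏc) × (1 GeV in J)² = 8.114 × 10^5 N.
Convert the energy scale: 780 MeV² = 7.80 × 10^-4 GeV².
Result: 7.80 × 10^-4 × 8.114 × 10^5 = 632.9 N.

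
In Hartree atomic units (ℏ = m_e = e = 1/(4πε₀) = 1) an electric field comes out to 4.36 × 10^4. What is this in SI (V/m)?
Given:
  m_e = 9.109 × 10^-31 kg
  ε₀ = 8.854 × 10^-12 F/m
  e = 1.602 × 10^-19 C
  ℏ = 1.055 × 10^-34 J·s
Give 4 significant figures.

2.237 × 10^16 V/m

One atomic unit of electric field: E_au = E_h/(e a₀) = m_e²e⁵/((4πε₀)³ℏ⁴) = 5.131 × 10^11 V/m.
4.36 × 10^4 × 5.131 × 10^11 V/m = 2.237 × 10^16 V/m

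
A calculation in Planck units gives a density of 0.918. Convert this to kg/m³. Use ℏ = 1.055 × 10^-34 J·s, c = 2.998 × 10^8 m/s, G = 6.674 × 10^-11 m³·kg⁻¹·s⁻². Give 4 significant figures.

4.731 × 10^96 kg/m³

One Planck density: ρ_P = c⁵/(ℏG²) = 5.154 × 10^96 kg/m³.
0.918 × 5.154 × 10^96 kg/m³ = 4.731 × 10^96 kg/m³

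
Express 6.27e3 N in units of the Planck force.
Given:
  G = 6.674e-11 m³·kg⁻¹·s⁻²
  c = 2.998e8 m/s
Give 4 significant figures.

5.180e-41

Planck force: F_P = c⁴/G = 1.210e44 N.
6.27e3 / 1.210e44 = 5.180e-41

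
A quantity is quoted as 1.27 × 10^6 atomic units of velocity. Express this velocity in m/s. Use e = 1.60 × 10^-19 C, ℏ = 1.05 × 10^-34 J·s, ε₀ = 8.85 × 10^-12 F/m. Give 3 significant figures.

2.78 × 10^12 m/s

One atomic unit of velocity: v_au = e²/(4πε₀ℏ) = 2.19 × 10^6 m/s.
1.27 × 10^6 × 2.19 × 10^6 m/s = 2.78 × 10^12 m/s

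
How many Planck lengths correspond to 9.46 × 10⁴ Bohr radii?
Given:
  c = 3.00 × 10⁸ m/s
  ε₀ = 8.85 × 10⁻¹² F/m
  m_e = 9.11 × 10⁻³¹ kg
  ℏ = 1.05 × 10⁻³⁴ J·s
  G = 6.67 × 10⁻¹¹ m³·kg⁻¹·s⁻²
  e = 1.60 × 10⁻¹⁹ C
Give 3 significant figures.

Bohr radius: a₀ = 4πε₀ℏ²/(m_e e²) = 5.26 × 10⁻¹¹ m
Planck length: ℓ_P = √(ℏG/c³) = 1.61 × 10⁻³⁵ m
9.46 × 10⁴ × 5.26 × 10⁻¹¹ / 1.61 × 10⁻³⁵ = 3.09 × 10²⁹

3.09 × 10²⁹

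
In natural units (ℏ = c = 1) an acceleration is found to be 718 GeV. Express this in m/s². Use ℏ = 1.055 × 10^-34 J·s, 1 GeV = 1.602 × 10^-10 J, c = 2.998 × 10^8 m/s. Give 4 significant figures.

3.269 × 10^35 m/s²

Acceleration is [L]/[T]² = c·[E]/ℏ.
1 GeV → c/ℏ × (1 GeV in J) = 4.552 × 10^32 m/s².
Result: 718 × 4.552 × 10^32 = 3.269 × 10^35 m/s².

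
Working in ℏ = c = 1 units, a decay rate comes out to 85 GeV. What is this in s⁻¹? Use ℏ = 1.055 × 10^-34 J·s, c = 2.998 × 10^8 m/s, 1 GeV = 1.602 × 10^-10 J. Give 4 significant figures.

A rate is [E]/ℏ; divide by ℏ.
1 GeV → 1/ℏ × (1 GeV in J) = 1.518 × 10^24 s⁻¹.
Result: 85 × 1.518 × 10^24 = 1.291 × 10^26 s⁻¹.

1.291 × 10^26 s⁻¹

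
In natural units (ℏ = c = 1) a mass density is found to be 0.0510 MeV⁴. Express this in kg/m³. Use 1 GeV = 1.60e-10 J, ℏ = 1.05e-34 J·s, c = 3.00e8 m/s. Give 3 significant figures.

Mass density is [E]/(c²[L]³) = [E]⁴/(ℏ³c⁵).
1 GeV⁴ → 1/(ℏ³c⁵) × (1 GeV in J)⁴ = 2.33e20 kg/m³.
Convert the energy scale: 0.0510 MeV⁴ = 5.10e-14 GeV⁴.
Result: 5.10e-14 × 2.33e20 = 1.19e7 kg/m³.

1.19e7 kg/m³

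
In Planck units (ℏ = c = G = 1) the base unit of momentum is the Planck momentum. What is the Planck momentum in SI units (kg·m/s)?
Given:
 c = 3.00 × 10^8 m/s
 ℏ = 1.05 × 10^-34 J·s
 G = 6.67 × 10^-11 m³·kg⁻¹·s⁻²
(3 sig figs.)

6.52 kg·m/s

p_P = √(ℏc³/G)
  = √(42.5)
  = 6.52 kg·m/s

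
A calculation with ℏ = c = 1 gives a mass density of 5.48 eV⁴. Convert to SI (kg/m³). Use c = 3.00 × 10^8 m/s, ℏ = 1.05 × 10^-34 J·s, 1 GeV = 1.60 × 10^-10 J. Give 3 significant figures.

1.28 × 10^-15 kg/m³

Mass density is [E]/(c²[L]³) = [E]⁴/(ℏ³c⁵).
1 GeV⁴ → 1/(ℏ³c⁵) × (1 GeV in J)⁴ = 2.33 × 10^20 kg/m³.
Convert the energy scale: 5.48 eV⁴ = 5.48 × 10^-36 GeV⁴.
Result: 5.48 × 10^-36 × 2.33 × 10^20 = 1.28 × 10^-15 kg/m³.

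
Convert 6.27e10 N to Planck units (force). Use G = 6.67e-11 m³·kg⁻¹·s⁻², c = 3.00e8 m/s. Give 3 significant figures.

Planck force: F_P = c⁴/G = 1.21e44 N.
6.27e10 / 1.21e44 = 5.16e-34

5.16e-34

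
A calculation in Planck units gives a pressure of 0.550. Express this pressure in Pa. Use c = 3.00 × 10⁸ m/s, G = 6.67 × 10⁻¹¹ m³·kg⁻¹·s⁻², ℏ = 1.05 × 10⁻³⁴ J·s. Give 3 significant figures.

2.57 × 10¹¹³ Pa

One Planck pressure: p_P = c⁷/(ℏG²) = 4.68 × 10¹¹³ Pa.
0.550 × 4.68 × 10¹¹³ Pa = 2.57 × 10¹¹³ Pa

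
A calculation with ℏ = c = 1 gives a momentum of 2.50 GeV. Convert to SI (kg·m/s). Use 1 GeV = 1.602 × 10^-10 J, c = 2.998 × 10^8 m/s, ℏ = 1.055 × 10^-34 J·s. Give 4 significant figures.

1.336 × 10^-18 kg·m/s

Momentum is [E]/c; divide by c.
1 GeV → 1/c × (1 GeV in J) = 5.344 × 10^-19 kg·m/s.
Result: 2.50 × 5.344 × 10^-19 = 1.336 × 10^-18 kg·m/s.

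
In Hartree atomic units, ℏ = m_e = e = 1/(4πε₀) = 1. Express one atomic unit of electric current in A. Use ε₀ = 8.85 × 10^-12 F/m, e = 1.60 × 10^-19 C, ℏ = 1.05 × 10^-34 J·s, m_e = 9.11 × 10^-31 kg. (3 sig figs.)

6.67 × 10^-3 A

The unique combination of the constants set to 1 with dimensions of current is I_au = e E_h/ℏ = m_e e⁵/((4πε₀)²ℏ³).
E_h = 4.38 × 10^-18 J
e·E_h/ℏ = 6.67 × 10^-3 A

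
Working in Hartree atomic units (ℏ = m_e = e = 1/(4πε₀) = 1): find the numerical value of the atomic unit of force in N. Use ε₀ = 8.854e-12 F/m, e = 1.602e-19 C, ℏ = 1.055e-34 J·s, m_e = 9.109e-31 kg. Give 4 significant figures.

From ℏ = m_e = e = 1/(4πε₀) = 1 the force scale is F_au = E_h/a₀ = m_e²e⁶/((4πε₀)³ℏ⁴).
E_h = 4.354e-18 J
a₀ = 5.297e-11 m
E_h/a₀ = 8.220e-8 N

8.220e-8 N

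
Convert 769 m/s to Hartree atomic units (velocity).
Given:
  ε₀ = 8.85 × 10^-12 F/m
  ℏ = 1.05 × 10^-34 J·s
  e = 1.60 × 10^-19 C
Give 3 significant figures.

3.51 × 10^-4

atomic unit of velocity: v_au = e²/(4πε₀ℏ) = 2.19 × 10^6 m/s.
769 / 2.19 × 10^6 = 3.51 × 10^-4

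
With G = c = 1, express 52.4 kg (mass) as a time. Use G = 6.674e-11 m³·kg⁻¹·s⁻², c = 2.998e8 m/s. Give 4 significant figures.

1.298e-34 s

Mass → time via G/c³.
52.4 kg × (G/c³) = 1.298e-34 s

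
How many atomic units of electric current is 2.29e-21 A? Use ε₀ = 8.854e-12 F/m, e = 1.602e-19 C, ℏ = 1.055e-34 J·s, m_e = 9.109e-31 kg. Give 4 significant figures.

3.463e-19

atomic unit of electric current: I_au = e E_h/ℏ = m_e e⁵/((4πε₀)²ℏ³) = 6.612e-3 A.
2.29e-21 / 6.612e-3 = 3.463e-19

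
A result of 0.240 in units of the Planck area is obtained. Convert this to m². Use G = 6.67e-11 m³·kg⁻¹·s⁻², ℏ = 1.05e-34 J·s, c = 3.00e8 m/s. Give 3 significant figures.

One Planck area: A_P = ℏG/c³ = 2.59e-70 m².
0.240 × 2.59e-70 m² = 6.23e-71 m²

6.23e-71 m²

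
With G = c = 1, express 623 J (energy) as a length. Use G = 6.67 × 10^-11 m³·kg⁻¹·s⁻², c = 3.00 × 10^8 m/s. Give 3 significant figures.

Energy → length via G/c⁴.
623 J × (G/c⁴) = 5.13 × 10^-42 m

5.13 × 10^-42 m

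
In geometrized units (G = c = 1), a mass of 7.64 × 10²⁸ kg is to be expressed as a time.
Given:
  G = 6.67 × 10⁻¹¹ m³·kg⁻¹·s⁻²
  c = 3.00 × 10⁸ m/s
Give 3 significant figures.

1.89 × 10⁻⁷ s

Mass → time via G/c³.
7.64 × 10²⁸ kg × (G/c³) = 1.89 × 10⁻⁷ s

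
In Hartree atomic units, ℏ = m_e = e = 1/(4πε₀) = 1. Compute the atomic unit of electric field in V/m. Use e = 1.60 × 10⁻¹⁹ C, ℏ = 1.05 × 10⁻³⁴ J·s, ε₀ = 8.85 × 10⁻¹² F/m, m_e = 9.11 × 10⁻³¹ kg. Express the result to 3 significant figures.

The unique combination of the constants set to 1 with dimensions of electric field is E_au = E_h/(e a₀) = m_e²e⁵/((4πε₀)³ℏ⁴).
E_h = 4.38 × 10⁻¹⁸ J
a₀ = 5.26 × 10⁻¹¹ m
E_h/(e·a₀) = 5.20 × 10¹¹ V/m

5.20 × 10¹¹ V/m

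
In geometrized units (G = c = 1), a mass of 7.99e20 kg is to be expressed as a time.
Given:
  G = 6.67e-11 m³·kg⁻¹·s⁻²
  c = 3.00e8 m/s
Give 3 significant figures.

Mass → time via G/c³.
7.99e20 kg × (G/c³) = 1.97e-15 s

1.97e-15 s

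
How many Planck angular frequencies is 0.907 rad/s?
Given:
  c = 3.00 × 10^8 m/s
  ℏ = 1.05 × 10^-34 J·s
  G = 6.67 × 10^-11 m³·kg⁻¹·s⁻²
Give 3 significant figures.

Planck angular frequency: ω_P = √(c⁵/(ℏG)) = 1.86 × 10^43 rad/s.
0.907 / 1.86 × 10^43 = 4.87 × 10^-44

4.87 × 10^-44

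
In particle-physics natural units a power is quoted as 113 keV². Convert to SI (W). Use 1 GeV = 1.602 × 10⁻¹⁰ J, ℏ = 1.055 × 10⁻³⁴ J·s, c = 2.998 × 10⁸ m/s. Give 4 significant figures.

2.749 × 10⁴ W

Power is [E]/[T] = [E]²/ℏ.
1 GeV² → 1/ℏ × (1 GeV in J)² = 2.433 × 10¹⁴ W.
Convert the energy scale: 113 keV² = 1.13 × 10⁻¹⁰ GeV².
Result: 1.13 × 10⁻¹⁰ × 2.433 × 10¹⁴ = 2.749 × 10⁴ W.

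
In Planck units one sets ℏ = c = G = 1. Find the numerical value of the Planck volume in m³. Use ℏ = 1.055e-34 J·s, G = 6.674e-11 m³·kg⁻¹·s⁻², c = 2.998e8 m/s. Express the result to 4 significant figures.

V_P = (ℏG/c³)^(3/2)
  = √(1.784e-209)
  = 4.224e-105 m³

4.224e-105 m³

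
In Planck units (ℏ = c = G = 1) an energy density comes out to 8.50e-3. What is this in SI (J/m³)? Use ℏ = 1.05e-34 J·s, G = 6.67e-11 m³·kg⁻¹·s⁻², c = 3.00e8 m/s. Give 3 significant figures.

3.98e111 J/m³

One Planck energy density: u_P = c⁷/(ℏG²) = 4.68e113 J/m³.
8.50e-3 × 4.68e113 J/m³ = 3.98e111 J/m³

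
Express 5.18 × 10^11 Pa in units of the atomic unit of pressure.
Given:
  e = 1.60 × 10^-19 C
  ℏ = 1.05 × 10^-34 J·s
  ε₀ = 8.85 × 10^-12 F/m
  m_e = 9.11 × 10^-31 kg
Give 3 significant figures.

0.0172

atomic unit of pressure: P_au = E_h/a₀³ = m_e⁴e¹⁰/((4πε₀)⁵ℏ⁸) = 3.01 × 10^13 Pa.
5.18 × 10^11 / 3.01 × 10^13 = 0.0172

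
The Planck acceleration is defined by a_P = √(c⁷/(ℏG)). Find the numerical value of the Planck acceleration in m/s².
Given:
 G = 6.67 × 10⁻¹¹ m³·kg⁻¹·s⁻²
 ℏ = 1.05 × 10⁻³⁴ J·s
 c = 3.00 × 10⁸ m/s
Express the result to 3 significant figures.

5.59 × 10⁵¹ m/s²

a_P = √(c⁷/(ℏG))
  = √(3.12 × 10¹⁰³)
  = 5.59 × 10⁵¹ m/s²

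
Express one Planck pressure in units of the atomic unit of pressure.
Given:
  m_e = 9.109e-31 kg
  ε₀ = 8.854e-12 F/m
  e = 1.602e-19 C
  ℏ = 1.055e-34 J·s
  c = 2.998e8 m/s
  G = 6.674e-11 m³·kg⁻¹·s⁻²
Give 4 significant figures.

Planck pressure: p_P = c⁷/(ℏG²) = 4.632e113 Pa
atomic unit of pressure: P_au = E_h/a₀³ = m_e⁴e¹⁰/((4πε₀)⁵ℏ⁸) = 2.929e13 Pa
ratio = 4.632e113 / 2.929e13 = 1.581e100

1.581e100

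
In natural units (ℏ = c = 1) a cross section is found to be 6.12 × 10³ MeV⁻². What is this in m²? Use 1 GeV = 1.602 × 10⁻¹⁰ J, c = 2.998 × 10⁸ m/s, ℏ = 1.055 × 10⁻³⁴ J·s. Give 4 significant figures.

2.386 × 10⁻²² m²

Area is [L]² = [E]⁻²·(ℏc)²; restore (ℏc)².
1 GeV⁻² → (ℏc)² × (1 GeV in J)⁻² = 3.898 × 10⁻³² m².
Convert the energy scale: 6.12 × 10³ MeV⁻² = 6.12 × 10⁹ GeV⁻².
Result: 6.12 × 10⁹ × 3.898 × 10⁻³² = 2.386 × 10⁻²² m².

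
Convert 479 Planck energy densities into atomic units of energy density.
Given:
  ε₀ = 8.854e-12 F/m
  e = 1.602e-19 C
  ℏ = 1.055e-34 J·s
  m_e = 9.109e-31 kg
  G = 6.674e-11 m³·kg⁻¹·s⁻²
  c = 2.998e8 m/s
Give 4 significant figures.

Planck energy density: u_P = c⁷/(ℏG²) = 4.632e113 J/m³
atomic unit of energy density: u_au = E_h/a₀³ = m_e⁴e¹⁰/((4πε₀)⁵ℏ⁸) = 2.929e13 J/m³
479 × 4.632e113 / 2.929e13 = 7.575e102

7.575e102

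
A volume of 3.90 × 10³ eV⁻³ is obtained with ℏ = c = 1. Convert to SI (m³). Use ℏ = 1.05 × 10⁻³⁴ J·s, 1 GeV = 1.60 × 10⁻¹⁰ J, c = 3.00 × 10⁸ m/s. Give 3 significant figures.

2.98 × 10⁻¹⁷ m³

Volume is [L]³ = [E]⁻³·(ℏc)³.
1 GeV⁻³ → (ℏc)³ × (1 GeV in J)⁻³ = 7.63 × 10⁻⁴⁸ m³.
Convert the energy scale: 3.90 × 10³ eV⁻³ = 3.90 × 10³⁰ GeV⁻³.
Result: 3.90 × 10³⁰ × 7.63 × 10⁻⁴⁸ = 2.98 × 10⁻¹⁷ m³.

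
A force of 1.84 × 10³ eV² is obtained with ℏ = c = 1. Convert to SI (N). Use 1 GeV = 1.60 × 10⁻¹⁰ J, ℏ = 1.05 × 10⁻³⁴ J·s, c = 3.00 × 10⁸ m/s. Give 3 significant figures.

1.50 × 10⁻⁹ N

Force is [E]/[L] = [E]²/(ℏc); restore (ℏc)⁻¹.
1 GeV² → 1/(ℏc) × (1 GeV in J)² = 8.13 × 10⁵ N.
Convert the energy scale: 1.84 × 10³ eV² = 1.84 × 10⁻¹⁵ GeV².
Result: 1.84 × 10⁻¹⁵ × 8.13 × 10⁵ = 1.50 × 10⁻⁹ N.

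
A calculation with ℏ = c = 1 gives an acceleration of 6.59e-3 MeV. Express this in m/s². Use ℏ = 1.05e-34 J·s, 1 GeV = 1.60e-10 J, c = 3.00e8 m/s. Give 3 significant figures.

Acceleration is [L]/[T]² = c·[E]/ℏ.
1 GeV → c/ℏ × (1 GeV in J) = 4.57e32 m/s².
Convert the energy scale: 6.59e-3 MeV = 6.59e-6 GeV.
Result: 6.59e-6 × 4.57e32 = 3.01e27 m/s².

3.01e27 m/s²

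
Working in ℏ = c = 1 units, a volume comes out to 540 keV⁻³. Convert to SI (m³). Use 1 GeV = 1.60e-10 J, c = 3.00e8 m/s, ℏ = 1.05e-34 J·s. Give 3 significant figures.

4.12e-27 m³

Volume is [L]³ = [E]⁻³·(ℏc)³.
1 GeV⁻³ → (ℏc)³ × (1 GeV in J)⁻³ = 7.63e-48 m³.
Convert the energy scale: 540 keV⁻³ = 5.40e20 GeV⁻³.
Result: 5.40e20 × 7.63e-48 = 4.12e-27 m³.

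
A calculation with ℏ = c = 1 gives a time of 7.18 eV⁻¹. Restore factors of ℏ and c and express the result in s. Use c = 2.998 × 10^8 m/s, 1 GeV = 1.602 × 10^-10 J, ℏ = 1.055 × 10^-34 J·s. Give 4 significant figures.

4.728 × 10^-15 s

A time is [E]⁻¹ in ℏ=c=1; restore one factor of ℏ.
1 GeV⁻¹ → ℏ × (1 GeV in J)⁻¹ = 6.586 × 10^-25 s.
Convert the energy scale: 7.18 eV⁻¹ = 7.18 × 10^9 GeV⁻¹.
Result: 7.18 × 10^9 × 6.586 × 10^-25 = 4.728 × 10^-15 s.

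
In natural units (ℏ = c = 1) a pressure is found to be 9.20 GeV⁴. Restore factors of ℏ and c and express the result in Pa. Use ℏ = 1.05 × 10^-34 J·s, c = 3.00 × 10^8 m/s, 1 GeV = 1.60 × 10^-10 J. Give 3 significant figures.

Pressure is [E]/[L]³ = [E]⁴/(ℏc)³.
1 GeV⁴ → 1/(ℏc)³ × (1 GeV in J)⁴ = 2.10 × 10^37 Pa.
Result: 9.20 × 2.10 × 10^37 = 1.93 × 10^38 Pa.

1.93 × 10^38 Pa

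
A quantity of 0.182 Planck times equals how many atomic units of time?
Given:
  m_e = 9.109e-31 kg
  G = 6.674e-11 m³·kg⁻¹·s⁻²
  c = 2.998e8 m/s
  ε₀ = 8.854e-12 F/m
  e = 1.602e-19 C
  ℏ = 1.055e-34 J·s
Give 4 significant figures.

4.050e-28

Planck time: t_P = √(ℏG/c⁵) = 5.392e-44 s
atomic unit of time: τ_au = (4πε₀)²ℏ³/(m_e e⁴) = 2.423e-17 s
0.182 × 5.392e-44 / 2.423e-17 = 4.050e-28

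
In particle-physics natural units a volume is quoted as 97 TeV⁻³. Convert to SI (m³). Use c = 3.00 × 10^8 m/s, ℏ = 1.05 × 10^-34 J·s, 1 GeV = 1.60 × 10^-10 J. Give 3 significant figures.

Volume is [L]³ = [E]⁻³·(ℏc)³.
1 GeV⁻³ → (ℏc)³ × (1 GeV in J)⁻³ = 7.63 × 10^-48 m³.
Convert the energy scale: 97 TeV⁻³ = 9.70 × 10^-8 GeV⁻³.
Result: 9.70 × 10^-8 × 7.63 × 10^-48 = 7.40 × 10^-55 m³.

7.40 × 10^-55 m³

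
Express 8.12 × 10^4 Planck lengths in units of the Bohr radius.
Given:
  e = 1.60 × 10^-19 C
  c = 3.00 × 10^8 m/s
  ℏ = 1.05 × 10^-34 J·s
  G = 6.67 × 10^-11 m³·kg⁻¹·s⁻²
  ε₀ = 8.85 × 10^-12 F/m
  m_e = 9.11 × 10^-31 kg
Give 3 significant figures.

Planck length: ℓ_P = √(ℏG/c³) = 1.61 × 10^-35 m
Bohr radius: a₀ = 4πε₀ℏ²/(m_e e²) = 5.26 × 10^-11 m
8.12 × 10^4 × 1.61 × 10^-35 / 5.26 × 10^-11 = 2.49 × 10^-20

2.49 × 10^-20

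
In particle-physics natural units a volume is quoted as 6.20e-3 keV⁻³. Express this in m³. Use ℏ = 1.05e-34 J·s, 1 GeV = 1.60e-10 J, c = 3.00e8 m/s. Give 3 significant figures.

4.73e-32 m³

Volume is [L]³ = [E]⁻³·(ℏc)³.
1 GeV⁻³ → (ℏc)³ × (1 GeV in J)⁻³ = 7.63e-48 m³.
Convert the energy scale: 6.20e-3 keV⁻³ = 6.20e15 GeV⁻³.
Result: 6.20e15 × 7.63e-48 = 4.73e-32 m³.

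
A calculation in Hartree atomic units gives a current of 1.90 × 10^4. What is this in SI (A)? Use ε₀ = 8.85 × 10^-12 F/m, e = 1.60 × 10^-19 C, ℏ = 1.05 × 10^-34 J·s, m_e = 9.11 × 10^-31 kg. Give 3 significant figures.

One atomic unit of electric current: I_au = e E_h/ℏ = m_e e⁵/((4πε₀)²ℏ³) = 6.67 × 10^-3 A.
1.90 × 10^4 × 6.67 × 10^-3 A = 127 A

127 A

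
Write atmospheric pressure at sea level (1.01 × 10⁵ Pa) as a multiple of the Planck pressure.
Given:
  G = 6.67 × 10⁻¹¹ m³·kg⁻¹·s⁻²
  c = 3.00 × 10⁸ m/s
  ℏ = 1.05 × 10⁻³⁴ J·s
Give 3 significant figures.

Planck pressure: p_P = c⁷/(ℏG²) = 4.68 × 10¹¹³ Pa.
1.01 × 10⁵ / 4.68 × 10¹¹³ = 2.16 × 10⁻¹⁰⁹

2.16 × 10⁻¹⁰⁹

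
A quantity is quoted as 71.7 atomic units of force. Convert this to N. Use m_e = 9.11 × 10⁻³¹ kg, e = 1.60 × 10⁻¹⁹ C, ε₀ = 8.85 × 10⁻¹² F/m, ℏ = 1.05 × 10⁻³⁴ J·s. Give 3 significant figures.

5.97 × 10⁻⁶ N

One atomic unit of force: F_au = E_h/a₀ = m_e²e⁶/((4πε₀)³ℏ⁴) = 8.33 × 10⁻⁸ N.
71.7 × 8.33 × 10⁻⁸ N = 5.97 × 10⁻⁶ N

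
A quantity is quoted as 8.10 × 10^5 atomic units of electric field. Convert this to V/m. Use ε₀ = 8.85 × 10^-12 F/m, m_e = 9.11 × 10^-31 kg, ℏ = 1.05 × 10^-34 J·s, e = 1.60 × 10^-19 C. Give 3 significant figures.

One atomic unit of electric field: E_au = E_h/(e a₀) = m_e²e⁵/((4πε₀)³ℏ⁴) = 5.20 × 10^11 V/m.
8.10 × 10^5 × 5.20 × 10^11 V/m = 4.22 × 10^17 V/m

4.22 × 10^17 V/m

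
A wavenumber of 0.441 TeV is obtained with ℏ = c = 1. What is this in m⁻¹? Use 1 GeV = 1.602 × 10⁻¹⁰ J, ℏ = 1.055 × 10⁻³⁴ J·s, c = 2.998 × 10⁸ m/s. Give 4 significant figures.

Inverse length is [E]/(ℏc).
1 GeV → 1/(ℏc) × (1 GeV in J) = 5.065 × 10¹⁵ m⁻¹.
Convert the energy scale: 0.441 TeV = 441 GeV.
Result: 441 × 5.065 × 10¹⁵ = 2.234 × 10¹⁸ m⁻¹.

2.234 × 10¹⁸ m⁻¹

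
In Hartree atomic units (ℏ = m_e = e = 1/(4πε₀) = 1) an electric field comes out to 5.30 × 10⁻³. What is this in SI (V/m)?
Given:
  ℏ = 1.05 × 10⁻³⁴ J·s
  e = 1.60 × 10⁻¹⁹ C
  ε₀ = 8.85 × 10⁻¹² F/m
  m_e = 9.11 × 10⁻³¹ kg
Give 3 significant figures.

One atomic unit of electric field: E_au = E_h/(e a₀) = m_e²e⁵/((4πε₀)³ℏ⁴) = 5.20 × 10¹¹ V/m.
5.30 × 10⁻³ × 5.20 × 10¹¹ V/m = 2.76 × 10⁹ V/m

2.76 × 10⁹ V/m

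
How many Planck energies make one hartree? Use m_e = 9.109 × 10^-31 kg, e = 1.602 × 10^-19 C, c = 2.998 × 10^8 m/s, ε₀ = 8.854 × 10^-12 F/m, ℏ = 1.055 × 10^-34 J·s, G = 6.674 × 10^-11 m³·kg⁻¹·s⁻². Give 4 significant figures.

hartree: E_h = m_e e⁴/(4πε₀ℏ)² = 4.354 × 10^-18 J
Planck energy: E_P = √(ℏc⁵/G) = 1.957 × 10^9 J
ratio = 4.354 × 10^-18 / 1.957 × 10^9 = 2.225 × 10^-27

2.225 × 10^-27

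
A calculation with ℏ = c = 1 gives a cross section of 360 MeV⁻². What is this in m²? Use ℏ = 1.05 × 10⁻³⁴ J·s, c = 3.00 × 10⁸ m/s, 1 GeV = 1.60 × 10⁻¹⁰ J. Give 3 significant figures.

1.40 × 10⁻²³ m²

Area is [L]² = [E]⁻²·(ℏc)²; restore (ℏc)².
1 GeV⁻² → (ℏc)² × (1 GeV in J)⁻² = 3.88 × 10⁻³² m².
Convert the energy scale: 360 MeV⁻² = 3.60 × 10⁸ GeV⁻².
Result: 3.60 × 10⁸ × 3.88 × 10⁻³² = 1.40 × 10⁻²³ m².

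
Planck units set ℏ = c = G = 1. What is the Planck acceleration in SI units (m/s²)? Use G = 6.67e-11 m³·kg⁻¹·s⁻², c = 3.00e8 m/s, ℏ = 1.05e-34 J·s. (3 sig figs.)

5.59e51 m/s²

From ℏ = c = G = 1 the acceleration scale is a_P = √(c⁷/(ℏG)).
  = √(3.12e103)
  = 5.59e51 m/s²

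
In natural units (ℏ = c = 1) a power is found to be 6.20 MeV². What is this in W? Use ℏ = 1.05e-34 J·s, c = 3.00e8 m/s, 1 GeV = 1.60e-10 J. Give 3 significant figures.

Power is [E]/[T] = [E]²/ℏ.
1 GeV² → 1/ℏ × (1 GeV in J)² = 2.44e14 W.
Convert the energy scale: 6.20 MeV² = 6.20e-6 GeV².
Result: 6.20e-6 × 2.44e14 = 1.51e9 W.

1.51e9 W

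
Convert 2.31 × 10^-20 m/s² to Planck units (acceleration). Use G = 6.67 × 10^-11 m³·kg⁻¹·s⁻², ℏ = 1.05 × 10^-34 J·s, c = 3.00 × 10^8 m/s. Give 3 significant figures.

4.13 × 10^-72

Planck acceleration: a_P = √(c⁷/(ℏG)) = 5.59 × 10^51 m/s².
2.31 × 10^-20 / 5.59 × 10^51 = 4.13 × 10^-72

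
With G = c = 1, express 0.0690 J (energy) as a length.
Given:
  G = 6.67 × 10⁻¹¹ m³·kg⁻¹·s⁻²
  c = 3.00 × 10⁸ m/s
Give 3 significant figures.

5.68 × 10⁻⁴⁶ m

Energy → length via G/c⁴.
0.0690 J × (G/c⁴) = 5.68 × 10⁻⁴⁶ m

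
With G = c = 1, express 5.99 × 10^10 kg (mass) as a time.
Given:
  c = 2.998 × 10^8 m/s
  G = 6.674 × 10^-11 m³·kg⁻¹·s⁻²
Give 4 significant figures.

Mass → time via G/c³.
5.99 × 10^10 kg × (G/c³) = 1.484 × 10^-25 s

1.484 × 10^-25 s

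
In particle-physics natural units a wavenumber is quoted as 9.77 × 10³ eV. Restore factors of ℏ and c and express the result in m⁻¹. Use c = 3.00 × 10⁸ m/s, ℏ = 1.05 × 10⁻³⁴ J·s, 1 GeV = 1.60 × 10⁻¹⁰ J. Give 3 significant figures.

Inverse length is [E]/(ℏc).
1 GeV → 1/(ℏc) × (1 GeV in J) = 5.08 × 10¹⁵ m⁻¹.
Convert the energy scale: 9.77 × 10³ eV = 9.77 × 10⁻⁶ GeV.
Result: 9.77 × 10⁻⁶ × 5.08 × 10¹⁵ = 4.96 × 10¹⁰ m⁻¹.

4.96 × 10¹⁰ m⁻¹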